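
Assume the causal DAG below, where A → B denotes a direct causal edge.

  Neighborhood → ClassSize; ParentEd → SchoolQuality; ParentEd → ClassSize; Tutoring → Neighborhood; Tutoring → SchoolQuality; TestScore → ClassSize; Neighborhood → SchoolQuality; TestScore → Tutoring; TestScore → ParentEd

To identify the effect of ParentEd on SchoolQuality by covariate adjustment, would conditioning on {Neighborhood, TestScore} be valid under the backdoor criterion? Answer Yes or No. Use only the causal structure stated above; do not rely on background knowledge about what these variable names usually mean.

Yes

Backdoor paths from ParentEd to SchoolQuality (paths whose first edge points into ParentEd):
  P1: ParentEd <- TestScore -> Tutoring -> Neighborhood -> SchoolQuality
  P2: ParentEd <- TestScore -> Tutoring -> SchoolQuality
  P3: ParentEd <- TestScore -> ClassSize <- Neighborhood <- Tutoring -> SchoolQuality
  P4: ParentEd <- TestScore -> ClassSize <- Neighborhood -> SchoolQuality
Condition 1 (no descendant of ParentEd in the set): holds — descendants of ParentEd are {ClassSize, SchoolQuality}; none are in {Neighborhood, TestScore}.
Condition 2 (every backdoor path blocked by {Neighborhood, TestScore}):
  P1: blocked at fork node TestScore ∈ conditioning set.
  P2: blocked at fork node TestScore ∈ conditioning set.
  P3: blocked at fork node TestScore ∈ conditioning set.
  P4: blocked at fork node TestScore ∈ conditioning set.
{Neighborhood, TestScore} satisfies the backdoor criterion.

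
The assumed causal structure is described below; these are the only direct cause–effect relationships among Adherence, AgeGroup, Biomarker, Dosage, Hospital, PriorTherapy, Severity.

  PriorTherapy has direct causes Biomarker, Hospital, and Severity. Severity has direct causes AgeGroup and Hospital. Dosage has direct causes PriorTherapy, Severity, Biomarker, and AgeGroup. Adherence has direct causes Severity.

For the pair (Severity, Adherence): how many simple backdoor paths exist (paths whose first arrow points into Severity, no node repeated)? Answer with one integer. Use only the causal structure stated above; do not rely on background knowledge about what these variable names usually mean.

0

A backdoor path from Severity to Adherence is any simple undirected path whose first edge points into Severity (i.e. leaves Severity via a parent).
Parents of Severity: {AgeGroup, Hospital}.
No simple path from any parent of Severity reaches Adherence without revisiting Severity, so there are no backdoor paths.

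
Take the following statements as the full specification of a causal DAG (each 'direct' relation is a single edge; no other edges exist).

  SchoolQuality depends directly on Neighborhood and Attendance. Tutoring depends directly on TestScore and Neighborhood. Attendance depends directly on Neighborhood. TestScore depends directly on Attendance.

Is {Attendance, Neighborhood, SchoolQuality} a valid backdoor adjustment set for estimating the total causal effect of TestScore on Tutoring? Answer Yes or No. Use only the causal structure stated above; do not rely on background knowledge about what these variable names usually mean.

Backdoor paths from TestScore to Tutoring (paths whose first edge points into TestScore):
  P1: TestScore <- Attendance <- Neighborhood -> Tutoring
  P2: TestScore <- Attendance -> SchoolQuality <- Neighborhood -> Tutoring
Condition 1 (no descendant of TestScore in the set): holds — descendants of TestScore are {Tutoring}; none are in {Attendance, Neighborhood, SchoolQuality}.
Condition 2 (every backdoor path blocked by {Attendance, Neighborhood, SchoolQuality}):
  P1: blocked at chain node Attendance ∈ conditioning set.
  P2: blocked at fork node Attendance ∈ conditioning set.
{Attendance, Neighborhood, SchoolQuality} satisfies the backdoor criterion.

Yes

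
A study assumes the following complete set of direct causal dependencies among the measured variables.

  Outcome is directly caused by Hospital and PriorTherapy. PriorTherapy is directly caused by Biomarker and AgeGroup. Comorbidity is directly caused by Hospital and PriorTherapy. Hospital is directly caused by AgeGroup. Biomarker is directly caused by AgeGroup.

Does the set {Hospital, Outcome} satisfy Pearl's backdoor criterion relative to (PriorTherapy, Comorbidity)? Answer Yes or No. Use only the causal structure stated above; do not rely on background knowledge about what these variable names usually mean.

Backdoor paths from PriorTherapy to Comorbidity (paths whose first edge points into PriorTherapy):
  P1: PriorTherapy <- AgeGroup -> Hospital -> Comorbidity
  P2: PriorTherapy <- Biomarker <- AgeGroup -> Hospital -> Comorbidity
Condition 1 (no descendant of PriorTherapy in the set): FAILS — Outcome is a descendant of PriorTherapy.
Condition 2 (every backdoor path blocked by {Hospital, Outcome}):
  P1: blocked at chain node Hospital ∈ conditioning set.
  P2: blocked at chain node Hospital ∈ conditioning set.
{Hospital, Outcome} does not satisfy the backdoor criterion.

No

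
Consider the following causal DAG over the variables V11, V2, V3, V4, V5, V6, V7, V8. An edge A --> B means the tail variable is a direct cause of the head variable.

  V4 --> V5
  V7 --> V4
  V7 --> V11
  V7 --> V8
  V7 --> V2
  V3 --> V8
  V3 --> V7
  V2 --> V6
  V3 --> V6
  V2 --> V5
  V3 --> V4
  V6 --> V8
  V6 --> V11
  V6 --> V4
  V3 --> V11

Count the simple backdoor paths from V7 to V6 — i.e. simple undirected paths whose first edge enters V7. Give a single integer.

5

A backdoor path from V7 to V6 is any simple undirected path whose first edge points into V7 (i.e. leaves V7 via a parent).
Parents of V7: {V3}.
Enumerating:
  P1: V7 <- V3 -> V6
  P2: V7 <- V3 -> V11 <- V6
  P3: V7 <- V3 -> V4 <- V6
  P4: V7 <- V3 -> V4 -> V5 <- V2 -> V6
  P5: V7 <- V3 -> V8 <- V6
That exhausts the simple backdoor paths. Count: 5.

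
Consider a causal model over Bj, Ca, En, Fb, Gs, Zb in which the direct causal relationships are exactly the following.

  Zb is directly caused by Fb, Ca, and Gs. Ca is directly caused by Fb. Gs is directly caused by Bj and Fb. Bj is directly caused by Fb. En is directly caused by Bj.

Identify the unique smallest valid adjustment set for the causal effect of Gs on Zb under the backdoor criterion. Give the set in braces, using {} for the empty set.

Variables eligible for adjustment (non-descendants of Gs, excluding Gs and Zb): {Bj, Ca, En, Fb}.
Backdoor paths from Gs to Zb:
  P1: Gs <- Fb -> Ca -> Zb
  P2: Gs <- Fb -> Zb
  P3: Gs <- Bj <- Fb -> Ca -> Zb
  P4: Gs <- Bj <- Fb -> Zb
The empty set is not sufficient: P1 (Gs <- Fb -> Ca -> Zb) has no collider blocking it and no conditioned non-collider, so it is open.
Try {Fb}:
  P1: blocked at fork node Fb ∈ conditioning set.
  P2: blocked at fork node Fb ∈ conditioning set.
  P3: blocked at fork node Fb ∈ conditioning set.
  P4: blocked at fork node Fb ∈ conditioning set.
{Fb} contains no descendant of Gs and blocks every backdoor path.
No other singleton works — e.g. {Bj} leaves P1 open — so {Fb} is the unique smallest valid adjustment set.

{Fb}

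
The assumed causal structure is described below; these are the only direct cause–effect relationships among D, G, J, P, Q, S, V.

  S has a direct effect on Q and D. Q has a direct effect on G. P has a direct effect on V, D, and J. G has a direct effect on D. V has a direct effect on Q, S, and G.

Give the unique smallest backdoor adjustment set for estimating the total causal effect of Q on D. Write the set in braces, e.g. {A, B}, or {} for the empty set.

{S, V}

Variables eligible for adjustment (non-descendants of Q, excluding Q and D): {J, P, S, V}.
Backdoor paths from Q to D:
  P1: Q <- V <- P -> D
  P2: Q <- V -> S -> D
  P3: Q <- V -> G -> D
  P4: Q <- S <- V <- P -> D
  P5: Q <- S <- V -> G -> D
  P6: Q <- S -> D
The empty set is not sufficient: P1 (Q <- V <- P -> D) has no collider blocking it and no conditioned non-collider, so it is open.
Try {S, V}:
  P1: blocked at chain node V ∈ conditioning set.
  P2: blocked at fork node V ∈ conditioning set.
  P3: blocked at fork node V ∈ conditioning set.
  P4: blocked at chain node S ∈ conditioning set.
  P5: blocked at chain node S ∈ conditioning set.
  P6: blocked at fork node S ∈ conditioning set.
{S, V} contains no descendant of Q and blocks every backdoor path.
Every element of {S, V} is needed (dropping S leaves P6 open; dropping V leaves P1 open), so no proper subset is valid.
Among all size-2 subsets of the eligible variables, only {S, V} blocks every backdoor path, so it is the unique smallest valid adjustment set.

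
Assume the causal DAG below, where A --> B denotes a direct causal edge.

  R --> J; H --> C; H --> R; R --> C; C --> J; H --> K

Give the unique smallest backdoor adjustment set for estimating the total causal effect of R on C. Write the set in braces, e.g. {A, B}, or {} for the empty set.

{H}

Variables eligible for adjustment (non-descendants of R, excluding R and C): {H, K}.
Backdoor paths from R to C:
  P1: R <- H -> C
The empty set is not sufficient: P1 (R <- H -> C) has no collider blocking it and no conditioned non-collider, so it is open.
Try {H}:
  P1: blocked at fork node H ∈ conditioning set.
{H} contains no descendant of R and blocks every backdoor path.
No other singleton works — e.g. {K} leaves P1 open — so {H} is the unique smallest valid adjustment set.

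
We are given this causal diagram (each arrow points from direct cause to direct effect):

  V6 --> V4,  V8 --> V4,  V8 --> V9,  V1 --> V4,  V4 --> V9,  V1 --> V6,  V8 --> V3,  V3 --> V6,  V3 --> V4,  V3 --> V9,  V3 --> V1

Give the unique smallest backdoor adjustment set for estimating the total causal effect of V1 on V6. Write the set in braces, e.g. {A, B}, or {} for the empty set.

Variables eligible for adjustment (non-descendants of V1, excluding V1 and V6): {V3, V8}.
Backdoor paths from V1 to V6:
  P1: V1 <- V3 <- V8 -> V4 <- V6
  P2: V1 <- V3 <- V8 -> V9 <- V4 <- V6
  P3: V1 <- V3 -> V6
  P4: V1 <- V3 -> V4 <- V6
  P5: V1 <- V3 -> V9 <- V8 -> V4 <- V6
  P6: V1 <- V3 -> V9 <- V4 <- V6
The empty set is not sufficient: P3 (V1 <- V3 -> V6) has no collider blocking it and no conditioned non-collider, so it is open.
Try {V3}:
  P1: blocked at chain node V3 ∈ conditioning set.
  P2: blocked at chain node V3 ∈ conditioning set.
  P3: blocked at fork node V3 ∈ conditioning set.
  P4: blocked at fork node V3 ∈ conditioning set.
  P5: blocked at fork node V3 ∈ conditioning set.
  P6: blocked at fork node V3 ∈ conditioning set.
{V3} contains no descendant of V1 and blocks every backdoor path.
No other singleton works — e.g. {V8} leaves P3 open — so {V3} is the unique smallest valid adjustment set.

{V3}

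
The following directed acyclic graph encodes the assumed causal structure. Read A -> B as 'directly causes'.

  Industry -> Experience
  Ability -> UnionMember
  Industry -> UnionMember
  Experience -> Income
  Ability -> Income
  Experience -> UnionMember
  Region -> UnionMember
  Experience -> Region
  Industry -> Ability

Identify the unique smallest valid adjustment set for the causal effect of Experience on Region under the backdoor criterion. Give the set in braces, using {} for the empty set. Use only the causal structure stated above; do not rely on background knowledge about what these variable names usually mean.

{}

Variables eligible for adjustment (non-descendants of Experience, excluding Experience and Region): {Ability, Industry}.
Backdoor paths from Experience to Region:
  P1: Experience <- Industry -> Ability -> UnionMember <- Region
  P2: Experience <- Industry -> UnionMember <- Region
Each backdoor path contains an unconditioned collider, so every path is already blocked with the empty conditioning set:
  P1: blocked at collider UnionMember (neither it nor any descendant is in the conditioning set).
  P2: blocked at collider UnionMember (neither it nor any descendant is in the conditioning set).
The empty set is therefore the unique smallest valid set.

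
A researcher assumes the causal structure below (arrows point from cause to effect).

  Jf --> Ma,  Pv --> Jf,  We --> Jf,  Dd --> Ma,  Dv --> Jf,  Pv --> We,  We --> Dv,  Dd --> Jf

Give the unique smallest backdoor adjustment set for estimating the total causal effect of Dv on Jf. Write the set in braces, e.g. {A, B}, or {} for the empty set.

{We}

Variables eligible for adjustment (non-descendants of Dv, excluding Dv and Jf): {Dd, Pv, We}.
Backdoor paths from Dv to Jf:
  P1: Dv <- We <- Pv -> Jf
  P2: Dv <- We -> Jf
The empty set is not sufficient: P1 (Dv <- We <- Pv -> Jf) has no collider blocking it and no conditioned non-collider, so it is open.
Try {We}:
  P1: blocked at chain node We ∈ conditioning set.
  P2: blocked at fork node We ∈ conditioning set.
{We} contains no descendant of Dv and blocks every backdoor path.
No other singleton works — e.g. {Pv} leaves P2 open — so {We} is the unique smallest valid adjustment set.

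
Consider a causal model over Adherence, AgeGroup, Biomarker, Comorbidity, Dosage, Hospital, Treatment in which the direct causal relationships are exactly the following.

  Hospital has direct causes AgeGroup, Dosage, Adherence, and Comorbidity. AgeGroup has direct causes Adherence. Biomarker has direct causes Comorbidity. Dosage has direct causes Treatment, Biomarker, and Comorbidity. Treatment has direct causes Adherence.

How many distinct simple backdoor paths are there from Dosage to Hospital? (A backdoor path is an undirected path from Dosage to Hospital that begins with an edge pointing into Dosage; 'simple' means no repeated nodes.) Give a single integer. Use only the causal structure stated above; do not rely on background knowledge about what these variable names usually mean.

A backdoor path from Dosage to Hospital is any simple undirected path whose first edge points into Dosage (i.e. leaves Dosage via a parent).
Parents of Dosage: {Biomarker, Comorbidity, Treatment}.
Enumerating:
  P1: Dosage <- Comorbidity -> Hospital
  P2: Dosage <- Biomarker <- Comorbidity -> Hospital
  P3: Dosage <- Treatment <- Adherence -> AgeGroup -> Hospital
  P4: Dosage <- Treatment <- Adherence -> Hospital
That exhausts the simple backdoor paths. Count: 4.

4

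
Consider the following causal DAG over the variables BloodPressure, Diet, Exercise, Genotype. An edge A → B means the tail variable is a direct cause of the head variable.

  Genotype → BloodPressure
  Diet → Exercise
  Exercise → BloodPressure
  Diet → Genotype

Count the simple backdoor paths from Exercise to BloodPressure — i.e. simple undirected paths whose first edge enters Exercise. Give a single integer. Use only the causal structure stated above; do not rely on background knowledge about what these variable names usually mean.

1

A backdoor path from Exercise to BloodPressure is any simple undirected path whose first edge points into Exercise (i.e. leaves Exercise via a parent).
Parents of Exercise: {Diet}.
Enumerating:
  P1: Exercise <- Diet -> Genotype -> BloodPressure
That exhausts the simple backdoor paths. Count: 1.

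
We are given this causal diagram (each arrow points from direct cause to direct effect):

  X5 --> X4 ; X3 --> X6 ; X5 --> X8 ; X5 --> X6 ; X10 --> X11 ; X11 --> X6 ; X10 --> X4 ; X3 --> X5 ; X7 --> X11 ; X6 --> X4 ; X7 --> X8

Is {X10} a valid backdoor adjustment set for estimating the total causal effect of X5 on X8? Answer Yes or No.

Backdoor paths from X5 to X8 (paths whose first edge points into X5):
  P1: X5 <- X3 -> X6 <- X11 <- X7 -> X8
  P2: X5 <- X3 -> X6 -> X4 <- X10 -> X11 <- X7 -> X8
Condition 1 (no descendant of X5 in the set): holds — descendants of X5 are {X4, X6, X8}; none are in {X10}.
Condition 2 (every backdoor path blocked by {X10}):
  P1: blocked at collider X6 (neither it nor any descendant is in the conditioning set).
  P2: blocked at collider X4 (neither it nor any descendant is in the conditioning set).
{X10} satisfies the backdoor criterion.

Yes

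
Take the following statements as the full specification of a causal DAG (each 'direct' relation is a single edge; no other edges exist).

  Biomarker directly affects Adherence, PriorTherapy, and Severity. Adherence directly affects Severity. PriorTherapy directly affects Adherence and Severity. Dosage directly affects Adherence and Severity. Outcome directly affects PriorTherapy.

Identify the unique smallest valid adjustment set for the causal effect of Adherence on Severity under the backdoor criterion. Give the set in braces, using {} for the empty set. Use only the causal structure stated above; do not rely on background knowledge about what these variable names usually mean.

{Biomarker, Dosage, PriorTherapy}

Variables eligible for adjustment (non-descendants of Adherence, excluding Adherence and Severity): {Biomarker, Dosage, Outcome, PriorTherapy}.
Backdoor paths from Adherence to Severity:
  P1: Adherence <- Dosage -> Severity
  P2: Adherence <- Biomarker -> PriorTherapy -> Severity
  P3: Adherence <- Biomarker -> Severity
  P4: Adherence <- PriorTherapy <- Biomarker -> Severity
  P5: Adherence <- PriorTherapy -> Severity
The empty set is not sufficient: P1 (Adherence <- Dosage -> Severity) has no collider blocking it and no conditioned non-collider, so it is open.
Try {Biomarker, Dosage, PriorTherapy}:
  P1: blocked at fork node Dosage ∈ conditioning set.
  P2: blocked at fork node Biomarker ∈ conditioning set.
  P3: blocked at fork node Biomarker ∈ conditioning set.
  P4: blocked at chain node PriorTherapy ∈ conditioning set.
  P5: blocked at fork node PriorTherapy ∈ conditioning set.
{Biomarker, Dosage, PriorTherapy} contains no descendant of Adherence and blocks every backdoor path.
Every element of {Biomarker, Dosage, PriorTherapy} is needed (dropping Biomarker leaves P3 open; dropping Dosage leaves P1 open; dropping PriorTherapy leaves P5 open), so no proper subset is valid.
Among all size-3 subsets of the eligible variables, only {Biomarker, Dosage, PriorTherapy} blocks every backdoor path, so it is the unique smallest valid adjustment set.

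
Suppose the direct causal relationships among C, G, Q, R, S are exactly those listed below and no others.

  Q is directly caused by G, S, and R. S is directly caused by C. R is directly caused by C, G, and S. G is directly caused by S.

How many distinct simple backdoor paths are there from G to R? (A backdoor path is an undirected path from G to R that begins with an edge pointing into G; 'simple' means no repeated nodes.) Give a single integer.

A backdoor path from G to R is any simple undirected path whose first edge points into G (i.e. leaves G via a parent).
Parents of G: {S}.
Enumerating:
  P1: G <- S <- C -> R
  P2: G <- S -> R
  P3: G <- S -> Q <- R
That exhausts the simple backdoor paths. Count: 3.

3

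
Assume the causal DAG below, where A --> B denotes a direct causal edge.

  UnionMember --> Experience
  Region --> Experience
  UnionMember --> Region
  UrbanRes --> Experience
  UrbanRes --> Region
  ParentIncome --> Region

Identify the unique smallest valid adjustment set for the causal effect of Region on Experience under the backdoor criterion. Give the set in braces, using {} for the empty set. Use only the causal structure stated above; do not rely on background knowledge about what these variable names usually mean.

{UnionMember, UrbanRes}

Variables eligible for adjustment (non-descendants of Region, excluding Region and Experience): {ParentIncome, UnionMember, UrbanRes}.
Backdoor paths from Region to Experience:
  P1: Region <- UnionMember -> Experience
  P2: Region <- UrbanRes -> Experience
The empty set is not sufficient: P1 (Region <- UnionMember -> Experience) has no collider blocking it and no conditioned non-collider, so it is open.
Try {UnionMember, UrbanRes}:
  P1: blocked at fork node UnionMember ∈ conditioning set.
  P2: blocked at fork node UrbanRes ∈ conditioning set.
{UnionMember, UrbanRes} contains no descendant of Region and blocks every backdoor path.
Every element of {UnionMember, UrbanRes} is needed (dropping UnionMember leaves P1 open; dropping UrbanRes leaves P2 open), so no proper subset is valid.
Among all size-2 subsets of the eligible variables, only {UnionMember, UrbanRes} blocks every backdoor path, so it is the unique smallest valid adjustment set.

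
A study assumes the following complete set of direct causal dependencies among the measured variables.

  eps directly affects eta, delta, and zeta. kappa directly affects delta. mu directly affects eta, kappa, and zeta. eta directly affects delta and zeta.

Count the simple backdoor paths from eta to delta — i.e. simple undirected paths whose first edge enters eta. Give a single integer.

A backdoor path from eta to delta is any simple undirected path whose first edge points into eta (i.e. leaves eta via a parent).
Parents of eta: {eps, mu}.
Enumerating:
  P1: eta <- mu -> kappa -> delta
  P2: eta <- mu -> zeta <- eps -> delta
  P3: eta <- eps -> delta
  P4: eta <- eps -> zeta <- mu -> kappa -> delta
That exhausts the simple backdoor paths. Count: 4.

4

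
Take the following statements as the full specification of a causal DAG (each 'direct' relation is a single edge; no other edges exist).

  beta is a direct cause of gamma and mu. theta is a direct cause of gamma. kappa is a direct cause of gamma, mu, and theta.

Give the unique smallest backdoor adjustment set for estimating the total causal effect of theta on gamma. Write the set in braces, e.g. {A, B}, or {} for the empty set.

Variables eligible for adjustment (non-descendants of theta, excluding theta and gamma): {beta, kappa, mu}.
Backdoor paths from theta to gamma:
  P1: theta <- kappa -> mu <- beta -> gamma
  P2: theta <- kappa -> gamma
The empty set is not sufficient: P2 (theta <- kappa -> gamma) has no collider blocking it and no conditioned non-collider, so it is open.
Try {kappa}:
  P1: blocked at fork node kappa ∈ conditioning set.
  P2: blocked at fork node kappa ∈ conditioning set.
{kappa} contains no descendant of theta and blocks every backdoor path.
No other singleton works — e.g. {beta} leaves P2 open — so {kappa} is the unique smallest valid adjustment set.

{kappa}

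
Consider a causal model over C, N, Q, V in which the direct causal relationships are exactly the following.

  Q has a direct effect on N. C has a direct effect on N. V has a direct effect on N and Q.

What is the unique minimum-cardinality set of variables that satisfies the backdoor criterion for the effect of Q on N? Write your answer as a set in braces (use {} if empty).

{V}

Variables eligible for adjustment (non-descendants of Q, excluding Q and N): {C, V}.
Backdoor paths from Q to N:
  P1: Q <- V -> N
The empty set is not sufficient: P1 (Q <- V -> N) has no collider blocking it and no conditioned non-collider, so it is open.
Try {V}:
  P1: blocked at fork node V ∈ conditioning set.
{V} contains no descendant of Q and blocks every backdoor path.
No other singleton works — e.g. {C} leaves P1 open — so {V} is the unique smallest valid adjustment set.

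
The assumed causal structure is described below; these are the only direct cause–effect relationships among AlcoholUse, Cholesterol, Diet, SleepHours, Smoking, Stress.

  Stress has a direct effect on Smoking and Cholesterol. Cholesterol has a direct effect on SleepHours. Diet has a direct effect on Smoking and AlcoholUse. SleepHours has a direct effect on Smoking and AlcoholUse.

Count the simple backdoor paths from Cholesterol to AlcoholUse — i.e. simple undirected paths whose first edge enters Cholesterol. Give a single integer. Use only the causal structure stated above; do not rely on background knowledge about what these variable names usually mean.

2

A backdoor path from Cholesterol to AlcoholUse is any simple undirected path whose first edge points into Cholesterol (i.e. leaves Cholesterol via a parent).
Parents of Cholesterol: {Stress}.
Enumerating:
  P1: Cholesterol <- Stress -> Smoking <- Diet -> AlcoholUse
  P2: Cholesterol <- Stress -> Smoking <- SleepHours -> AlcoholUse
That exhausts the simple backdoor paths. Count: 2.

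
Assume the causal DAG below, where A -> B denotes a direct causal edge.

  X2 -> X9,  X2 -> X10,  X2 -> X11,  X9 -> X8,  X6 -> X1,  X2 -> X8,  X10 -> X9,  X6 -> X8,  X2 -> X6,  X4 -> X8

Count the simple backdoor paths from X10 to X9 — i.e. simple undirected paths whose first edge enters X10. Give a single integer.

A backdoor path from X10 to X9 is any simple undirected path whose first edge points into X10 (i.e. leaves X10 via a parent).
Parents of X10: {X2}.
Enumerating:
  P1: X10 <- X2 -> X9
  P2: X10 <- X2 -> X6 -> X8 <- X9
  P3: X10 <- X2 -> X8 <- X9
That exhausts the simple backdoor paths. Count: 3.

3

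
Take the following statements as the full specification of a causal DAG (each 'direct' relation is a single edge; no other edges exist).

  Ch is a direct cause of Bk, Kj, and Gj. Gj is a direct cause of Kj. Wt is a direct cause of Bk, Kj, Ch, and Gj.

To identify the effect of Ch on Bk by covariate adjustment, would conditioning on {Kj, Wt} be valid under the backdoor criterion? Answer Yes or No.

Backdoor paths from Ch to Bk (paths whose first edge points into Ch):
  P1: Ch <- Wt -> Bk
Condition 1 (no descendant of Ch in the set): FAILS — Kj is a descendant of Ch.
Condition 2 (every backdoor path blocked by {Kj, Wt}):
  P1: blocked at fork node Wt ∈ conditioning set.
{Kj, Wt} does not satisfy the backdoor criterion.

No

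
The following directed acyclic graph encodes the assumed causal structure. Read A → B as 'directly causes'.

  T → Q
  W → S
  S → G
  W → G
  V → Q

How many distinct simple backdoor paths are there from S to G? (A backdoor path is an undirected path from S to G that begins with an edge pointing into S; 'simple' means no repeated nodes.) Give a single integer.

1

A backdoor path from S to G is any simple undirected path whose first edge points into S (i.e. leaves S via a parent).
Parents of S: {W}.
Enumerating:
  P1: S <- W -> G
That exhausts the simple backdoor paths. Count: 1.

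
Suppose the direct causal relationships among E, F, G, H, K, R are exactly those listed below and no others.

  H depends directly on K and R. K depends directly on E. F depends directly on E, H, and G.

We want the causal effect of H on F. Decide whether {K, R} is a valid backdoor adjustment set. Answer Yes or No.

Yes

Backdoor paths from H to F (paths whose first edge points into H):
  P1: H <- K <- E -> F
Condition 1 (no descendant of H in the set): holds — descendants of H are {F}; none are in {K, R}.
Condition 2 (every backdoor path blocked by {K, R}):
  P1: blocked at chain node K ∈ conditioning set.
{K, R} satisfies the backdoor criterion.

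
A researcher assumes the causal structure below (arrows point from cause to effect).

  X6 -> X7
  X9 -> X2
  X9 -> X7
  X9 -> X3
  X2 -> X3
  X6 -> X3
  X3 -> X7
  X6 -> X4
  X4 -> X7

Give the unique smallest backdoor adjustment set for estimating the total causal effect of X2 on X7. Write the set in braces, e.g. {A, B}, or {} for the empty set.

Variables eligible for adjustment (non-descendants of X2, excluding X2 and X7): {X4, X6, X9}.
Backdoor paths from X2 to X7:
  P1: X2 <- X9 -> X3 <- X6 -> X4 -> X7
  P2: X2 <- X9 -> X3 <- X6 -> X7
  P3: X2 <- X9 -> X3 -> X7
  P4: X2 <- X9 -> X7
The empty set is not sufficient: P3 (X2 <- X9 -> X3 -> X7) has no collider blocking it and no conditioned non-collider, so it is open.
Try {X9}:
  P1: blocked at fork node X9 ∈ conditioning set.
  P2: blocked at fork node X9 ∈ conditioning set.
  P3: blocked at fork node X9 ∈ conditioning set.
  P4: blocked at fork node X9 ∈ conditioning set.
{X9} contains no descendant of X2 and blocks every backdoor path.
No other singleton works — e.g. {X6} leaves P3 open — so {X9} is the unique smallest valid adjustment set.

{X9}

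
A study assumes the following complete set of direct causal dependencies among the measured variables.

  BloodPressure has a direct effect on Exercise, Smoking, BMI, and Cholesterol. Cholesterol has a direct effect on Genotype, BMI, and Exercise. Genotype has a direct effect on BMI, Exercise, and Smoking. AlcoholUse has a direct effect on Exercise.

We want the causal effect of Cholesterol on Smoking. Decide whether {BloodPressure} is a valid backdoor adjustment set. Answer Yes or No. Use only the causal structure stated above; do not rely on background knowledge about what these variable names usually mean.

Backdoor paths from Cholesterol to Smoking (paths whose first edge points into Cholesterol):
  P1: Cholesterol <- BloodPressure -> Exercise <- Genotype -> Smoking
  P2: Cholesterol <- BloodPressure -> Smoking
  P3: Cholesterol <- BloodPressure -> BMI <- Genotype -> Smoking
Condition 1 (no descendant of Cholesterol in the set): holds — descendants of Cholesterol are {BMI, Exercise, Genotype, Smoking}; none are in {BloodPressure}.
Condition 2 (every backdoor path blocked by {BloodPressure}):
  P1: blocked at fork node BloodPressure ∈ conditioning set.
  P2: blocked at fork node BloodPressure ∈ conditioning set.
  P3: blocked at fork node BloodPressure ∈ conditioning set.
{BloodPressure} satisfies the backdoor criterion.

Yes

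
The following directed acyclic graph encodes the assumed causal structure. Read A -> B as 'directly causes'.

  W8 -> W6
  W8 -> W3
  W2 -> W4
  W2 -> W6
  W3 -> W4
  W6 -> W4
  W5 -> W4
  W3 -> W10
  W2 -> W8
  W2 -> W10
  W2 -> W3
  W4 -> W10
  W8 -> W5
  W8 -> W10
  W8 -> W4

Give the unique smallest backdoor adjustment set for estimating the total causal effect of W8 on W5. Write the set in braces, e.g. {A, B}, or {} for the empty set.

{}

Variables eligible for adjustment (non-descendants of W8, excluding W8 and W5): {W2}.
Backdoor paths from W8 to W5:
  P1: W8 <- W2 -> W3 -> W4 <- W5
  P2: W8 <- W2 -> W3 -> W10 <- W4 <- W5
  P3: W8 <- W2 -> W6 -> W4 <- W5
  P4: W8 <- W2 -> W4 <- W5
  P5: W8 <- W2 -> W10 <- W3 -> W4 <- W5
  P6: W8 <- W2 -> W10 <- W4 <- W5
Each backdoor path contains an unconditioned collider, so every path is already blocked with the empty conditioning set:
  P1: blocked at collider W4 (neither it nor any descendant is in the conditioning set).
  P2: blocked at collider W10 (neither it nor any descendant is in the conditioning set).
  P3: blocked at collider W4 (neither it nor any descendant is in the conditioning set).
  P4: blocked at collider W4 (neither it nor any descendant is in the conditioning set).
  P5: blocked at collider W10 (neither it nor any descendant is in the conditioning set).
  P6: blocked at collider W10 (neither it nor any descendant is in the conditioning set).
The empty set is therefore the unique smallest valid set.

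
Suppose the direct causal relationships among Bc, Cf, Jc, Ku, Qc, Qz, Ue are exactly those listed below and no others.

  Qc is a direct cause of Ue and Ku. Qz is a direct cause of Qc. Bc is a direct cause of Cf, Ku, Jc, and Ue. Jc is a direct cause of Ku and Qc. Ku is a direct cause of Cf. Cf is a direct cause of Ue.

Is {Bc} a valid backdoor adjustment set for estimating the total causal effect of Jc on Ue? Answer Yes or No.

Backdoor paths from Jc to Ue (paths whose first edge points into Jc):
  P1: Jc <- Bc -> Ku <- Qc -> Ue
  P2: Jc <- Bc -> Ku -> Cf -> Ue
  P3: Jc <- Bc -> Cf <- Ku <- Qc -> Ue
  P4: Jc <- Bc -> Cf -> Ue
  P5: Jc <- Bc -> Ue
Condition 1 (no descendant of Jc in the set): holds — descendants of Jc are {Cf, Ku, Qc, Ue}; none are in {Bc}.
Condition 2 (every backdoor path blocked by {Bc}):
  P1: blocked at fork node Bc ∈ conditioning set.
  P2: blocked at fork node Bc ∈ conditioning set.
  P3: blocked at fork node Bc ∈ conditioning set.
  P4: blocked at fork node Bc ∈ conditioning set.
  P5: blocked at fork node Bc ∈ conditioning set.
{Bc} satisfies the backdoor criterion.

Yes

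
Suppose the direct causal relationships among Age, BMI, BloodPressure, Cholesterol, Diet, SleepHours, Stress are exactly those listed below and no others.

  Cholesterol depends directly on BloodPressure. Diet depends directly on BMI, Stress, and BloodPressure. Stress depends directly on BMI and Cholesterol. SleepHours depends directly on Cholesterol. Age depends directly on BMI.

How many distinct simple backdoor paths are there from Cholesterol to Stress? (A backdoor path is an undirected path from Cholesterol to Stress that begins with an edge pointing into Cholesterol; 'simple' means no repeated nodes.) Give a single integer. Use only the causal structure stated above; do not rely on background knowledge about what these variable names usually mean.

A backdoor path from Cholesterol to Stress is any simple undirected path whose first edge points into Cholesterol (i.e. leaves Cholesterol via a parent).
Parents of Cholesterol: {BloodPressure}.
Enumerating:
  P1: Cholesterol <- BloodPressure -> Diet <- BMI -> Stress
  P2: Cholesterol <- BloodPressure -> Diet <- Stress
That exhausts the simple backdoor paths. Count: 2.

2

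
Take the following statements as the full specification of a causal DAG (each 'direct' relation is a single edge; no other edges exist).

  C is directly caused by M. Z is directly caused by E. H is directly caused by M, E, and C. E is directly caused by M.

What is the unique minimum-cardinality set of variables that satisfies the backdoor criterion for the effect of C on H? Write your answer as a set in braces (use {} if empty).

Variables eligible for adjustment (non-descendants of C, excluding C and H): {E, M, Z}.
Backdoor paths from C to H:
  P1: C <- M -> E -> H
  P2: C <- M -> H
The empty set is not sufficient: P1 (C <- M -> E -> H) has no collider blocking it and no conditioned non-collider, so it is open.
Try {M}:
  P1: blocked at fork node M ∈ conditioning set.
  P2: blocked at fork node M ∈ conditioning set.
{M} contains no descendant of C and blocks every backdoor path.
No other singleton works — e.g. {E} leaves P2 open — so {M} is the unique smallest valid adjustment set.

{M}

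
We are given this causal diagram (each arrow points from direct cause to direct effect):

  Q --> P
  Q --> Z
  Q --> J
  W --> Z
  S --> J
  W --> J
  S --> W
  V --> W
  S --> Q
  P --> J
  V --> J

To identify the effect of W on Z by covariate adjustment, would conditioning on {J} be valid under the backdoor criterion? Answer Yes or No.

Backdoor paths from W to Z (paths whose first edge points into W):
  P1: W <- V -> J <- S -> Q -> Z
  P2: W <- V -> J <- Q -> Z
  P3: W <- V -> J <- P <- Q -> Z
  P4: W <- S -> Q -> Z
  P5: W <- S -> J <- Q -> Z
  P6: W <- S -> J <- P <- Q -> Z
Condition 1 (no descendant of W in the set): FAILS — J is a descendant of W.
Condition 2 (every backdoor path blocked by {J}):
  P1: open — collider(s) J are conditioned on (or have a conditioned descendant) and no non-collider on the path is in the set.
  P2: open — collider(s) J are conditioned on (or have a conditioned descendant) and no non-collider on the path is in the set.
  P3: open — collider(s) J are conditioned on (or have a conditioned descendant) and no non-collider on the path is in the set.
  P4: open — no interior node is in the conditioning set.
  P5: open — collider(s) J are conditioned on (or have a conditioned descendant) and no non-collider on the path is in the set.
  P6: open — collider(s) J are conditioned on (or have a conditioned descendant) and no non-collider on the path is in the set.
{J} does not satisfy the backdoor criterion.

No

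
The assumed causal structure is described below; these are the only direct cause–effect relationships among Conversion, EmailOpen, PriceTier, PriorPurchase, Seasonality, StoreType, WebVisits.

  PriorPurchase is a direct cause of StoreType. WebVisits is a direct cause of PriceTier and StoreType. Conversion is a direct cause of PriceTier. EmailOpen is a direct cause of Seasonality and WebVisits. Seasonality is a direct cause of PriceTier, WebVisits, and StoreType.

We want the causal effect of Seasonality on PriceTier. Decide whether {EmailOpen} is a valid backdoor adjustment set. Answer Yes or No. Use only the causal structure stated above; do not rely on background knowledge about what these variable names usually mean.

Yes

Backdoor paths from Seasonality to PriceTier (paths whose first edge points into Seasonality):
  P1: Seasonality <- EmailOpen -> WebVisits -> PriceTier
Condition 1 (no descendant of Seasonality in the set): holds — descendants of Seasonality are {PriceTier, StoreType, WebVisits}; none are in {EmailOpen}.
Condition 2 (every backdoor path blocked by {EmailOpen}):
  P1: blocked at fork node EmailOpen ∈ conditioning set.
{EmailOpen} satisfies the backdoor criterion.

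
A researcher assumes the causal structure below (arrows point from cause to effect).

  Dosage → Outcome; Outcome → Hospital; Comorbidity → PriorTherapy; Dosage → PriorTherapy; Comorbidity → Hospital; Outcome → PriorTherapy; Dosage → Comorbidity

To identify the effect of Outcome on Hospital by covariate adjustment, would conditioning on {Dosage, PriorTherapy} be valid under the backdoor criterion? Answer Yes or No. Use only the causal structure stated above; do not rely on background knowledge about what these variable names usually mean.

No

Backdoor paths from Outcome to Hospital (paths whose first edge points into Outcome):
  P1: Outcome <- Dosage -> Comorbidity -> Hospital
  P2: Outcome <- Dosage -> PriorTherapy <- Comorbidity -> Hospital
Condition 1 (no descendant of Outcome in the set): FAILS — PriorTherapy is a descendant of Outcome.
Condition 2 (every backdoor path blocked by {Dosage, PriorTherapy}):
  P1: blocked at fork node Dosage ∈ conditioning set.
  P2: blocked at fork node Dosage ∈ conditioning set.
{Dosage, PriorTherapy} does not satisfy the backdoor criterion.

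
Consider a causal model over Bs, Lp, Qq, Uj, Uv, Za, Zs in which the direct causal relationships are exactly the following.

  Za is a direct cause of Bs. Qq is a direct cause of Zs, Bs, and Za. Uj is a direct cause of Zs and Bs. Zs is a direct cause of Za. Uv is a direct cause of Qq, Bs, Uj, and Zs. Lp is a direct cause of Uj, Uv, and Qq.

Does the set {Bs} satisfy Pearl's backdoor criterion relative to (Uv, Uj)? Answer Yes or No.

No

Backdoor paths from Uv to Uj (paths whose first edge points into Uv):
  P1: Uv <- Lp -> Uj
  P2: Uv <- Lp -> Qq -> Zs <- Uj
  P3: Uv <- Lp -> Qq -> Zs -> Za -> Bs <- Uj
  P4: Uv <- Lp -> Qq -> Za <- Zs <- Uj
  P5: Uv <- Lp -> Qq -> Za -> Bs <- Uj
  P6: Uv <- Lp -> Qq -> Bs <- Uj
  P7: Uv <- Lp -> Qq -> Bs <- Za <- Zs <- Uj
Condition 1 (no descendant of Uv in the set): FAILS — Bs is a descendant of Uv.
Condition 2 (every backdoor path blocked by {Bs}):
  P1: open — no interior node is in the conditioning set.
  P2: open — collider(s) Zs are conditioned on (or have a conditioned descendant) and no non-collider on the path is in the set.
  P3: open — collider(s) Bs are conditioned on (or have a conditioned descendant) and no non-collider on the path is in the set.
  P4: open — collider(s) Za are conditioned on (or have a conditioned descendant) and no non-collider on the path is in the set.
  P5: open — collider(s) Bs are conditioned on (or have a conditioned descendant) and no non-collider on the path is in the set.
  P6: open — collider(s) Bs are conditioned on (or have a conditioned descendant) and no non-collider on the path is in the set.
  P7: open — collider(s) Bs are conditioned on (or have a conditioned descendant) and no non-collider on the path is in the set.
{Bs} does not satisfy the backdoor criterion.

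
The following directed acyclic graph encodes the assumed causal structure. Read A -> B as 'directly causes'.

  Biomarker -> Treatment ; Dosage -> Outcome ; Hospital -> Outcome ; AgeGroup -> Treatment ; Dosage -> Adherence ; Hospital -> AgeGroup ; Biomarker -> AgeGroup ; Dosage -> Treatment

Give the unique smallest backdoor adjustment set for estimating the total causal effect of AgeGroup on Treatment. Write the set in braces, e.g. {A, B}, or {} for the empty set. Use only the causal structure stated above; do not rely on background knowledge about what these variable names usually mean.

Variables eligible for adjustment (non-descendants of AgeGroup, excluding AgeGroup and Treatment): {Adherence, Biomarker, Dosage, Hospital, Outcome}.
Backdoor paths from AgeGroup to Treatment:
  P1: AgeGroup <- Hospital -> Outcome <- Dosage -> Treatment
  P2: AgeGroup <- Biomarker -> Treatment
The empty set is not sufficient: P2 (AgeGroup <- Biomarker -> Treatment) has no collider blocking it and no conditioned non-collider, so it is open.
Try {Biomarker}:
  P1: blocked at collider Outcome (neither it nor any descendant is in the conditioning set).
  P2: blocked at fork node Biomarker ∈ conditioning set.
{Biomarker} contains no descendant of AgeGroup and blocks every backdoor path.
No other singleton works — e.g. {Dosage} leaves P2 open — so {Biomarker} is the unique smallest valid adjustment set.

{Biomarker}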